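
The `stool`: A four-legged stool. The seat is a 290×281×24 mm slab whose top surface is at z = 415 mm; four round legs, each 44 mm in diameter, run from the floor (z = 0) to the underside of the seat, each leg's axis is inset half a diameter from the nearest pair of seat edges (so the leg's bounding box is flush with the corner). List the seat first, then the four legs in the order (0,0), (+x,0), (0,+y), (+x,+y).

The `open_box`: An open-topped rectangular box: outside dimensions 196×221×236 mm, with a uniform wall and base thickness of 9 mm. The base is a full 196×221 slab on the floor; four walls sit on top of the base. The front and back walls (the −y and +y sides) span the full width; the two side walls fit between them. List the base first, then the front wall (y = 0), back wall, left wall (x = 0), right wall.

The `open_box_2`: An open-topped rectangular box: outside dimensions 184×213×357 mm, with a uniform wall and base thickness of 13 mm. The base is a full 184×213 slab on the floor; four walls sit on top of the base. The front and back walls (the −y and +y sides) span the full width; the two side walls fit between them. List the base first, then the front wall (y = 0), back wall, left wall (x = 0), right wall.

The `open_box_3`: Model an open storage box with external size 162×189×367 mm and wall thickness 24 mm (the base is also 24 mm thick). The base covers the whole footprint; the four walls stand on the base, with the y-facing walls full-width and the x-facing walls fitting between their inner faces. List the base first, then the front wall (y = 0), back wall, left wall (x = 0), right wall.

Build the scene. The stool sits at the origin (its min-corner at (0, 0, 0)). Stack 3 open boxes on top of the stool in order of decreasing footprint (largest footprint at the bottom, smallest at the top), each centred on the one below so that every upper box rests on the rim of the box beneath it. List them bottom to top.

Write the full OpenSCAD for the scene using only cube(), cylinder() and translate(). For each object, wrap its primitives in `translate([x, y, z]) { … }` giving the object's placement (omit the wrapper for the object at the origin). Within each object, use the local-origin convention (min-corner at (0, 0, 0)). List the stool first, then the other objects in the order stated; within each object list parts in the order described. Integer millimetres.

translate([0, 0, 391]) cube([290, 281, 24]);
translate([22, 22, 0]) cylinder(h = 391, r = 22);
translate([268, 22, 0]) cylinder(h = 391, r = 22);
translate([22, 259, 0]) cylinder(h = 391, r = 22);
translate([268, 259, 0]) cylinder(h = 391, r = 22);
translate([47, 30, 415]) {
  cube([196, 221, 9]);
  translate([0, 0, 9]) cube([196, 9, 227]);
  translate([0, 212, 9]) cube([196, 9, 227]);
  translate([0, 9, 9]) cube([9, 203, 227]);
  translate([187, 9, 9]) cube([9, 203, 227]);
}
translate([53, 34, 651]) {
  cube([184, 213, 13]);
  translate([0, 0, 13]) cube([184, 13, 344]);
  translate([0, 200, 13]) cube([184, 13, 344]);
  translate([0, 13, 13]) cube([13, 187, 344]);
  translate([171, 13, 13]) cube([13, 187, 344]);
}
translate([64, 46, 1008]) {
  cube([162, 189, 24]);
  translate([0, 0, 24]) cube([162, 24, 343]);
  translate([0, 165, 24]) cube([162, 24, 343]);
  translate([0, 24, 24]) cube([24, 141, 343]);
  translate([138, 24, 24]) cube([24, 141, 343]);
}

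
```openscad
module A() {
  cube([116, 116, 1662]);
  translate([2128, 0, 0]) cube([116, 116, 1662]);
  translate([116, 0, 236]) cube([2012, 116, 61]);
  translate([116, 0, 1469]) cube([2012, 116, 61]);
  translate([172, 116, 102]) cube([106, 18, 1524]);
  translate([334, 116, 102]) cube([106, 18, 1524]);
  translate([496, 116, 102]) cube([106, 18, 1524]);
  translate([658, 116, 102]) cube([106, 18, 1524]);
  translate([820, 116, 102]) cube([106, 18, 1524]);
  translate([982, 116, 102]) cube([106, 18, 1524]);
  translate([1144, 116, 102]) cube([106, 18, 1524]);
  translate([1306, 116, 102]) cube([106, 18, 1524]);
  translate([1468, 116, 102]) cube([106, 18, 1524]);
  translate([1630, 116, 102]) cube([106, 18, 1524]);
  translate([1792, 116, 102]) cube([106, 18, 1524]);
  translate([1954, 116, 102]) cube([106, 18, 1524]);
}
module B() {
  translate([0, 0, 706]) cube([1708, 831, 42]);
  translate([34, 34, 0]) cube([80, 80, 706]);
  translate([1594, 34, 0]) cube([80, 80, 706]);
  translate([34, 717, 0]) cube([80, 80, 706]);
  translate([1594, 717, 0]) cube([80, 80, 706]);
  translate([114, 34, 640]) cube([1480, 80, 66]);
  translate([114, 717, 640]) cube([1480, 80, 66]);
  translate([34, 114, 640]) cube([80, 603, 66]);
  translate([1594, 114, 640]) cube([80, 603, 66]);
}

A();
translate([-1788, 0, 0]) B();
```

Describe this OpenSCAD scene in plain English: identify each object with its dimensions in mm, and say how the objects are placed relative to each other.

A is a fence section. Two 116×116 mm posts, 1662 mm tall, stand on the floor with a clear span of 2012 mm between their inner faces. Two horizontal rails of 116×61 mm section span the gap between the posts with their undersides at z = 236 mm and z = 1469 mm, flush with the posts' −y face. 12 pickets, each 106 mm wide, 18 mm thick and 1524 mm tall, are fixed to the +y face of the rails with their bottoms at z = 102 mm, evenly spaced across the span with equal gaps (rounded down to the nearest mm) at the −x end and between each pair — any rounding remainder accumulates at the +x end.

B is a table with a 1708×831 mm rectangular top, 42 mm thick, top surface at z = 748 mm, supported by four 80×80 mm square legs, each inset 34 mm from the nearest pair of top edges, running from the floor. Four apron rails, 80 mm thick and 66 mm tall, run between adjacent legs with their top edges flush with the underside of the top and their outer faces flush with the legs' outer faces.

The table is on the floor beside the fence section on its −x side.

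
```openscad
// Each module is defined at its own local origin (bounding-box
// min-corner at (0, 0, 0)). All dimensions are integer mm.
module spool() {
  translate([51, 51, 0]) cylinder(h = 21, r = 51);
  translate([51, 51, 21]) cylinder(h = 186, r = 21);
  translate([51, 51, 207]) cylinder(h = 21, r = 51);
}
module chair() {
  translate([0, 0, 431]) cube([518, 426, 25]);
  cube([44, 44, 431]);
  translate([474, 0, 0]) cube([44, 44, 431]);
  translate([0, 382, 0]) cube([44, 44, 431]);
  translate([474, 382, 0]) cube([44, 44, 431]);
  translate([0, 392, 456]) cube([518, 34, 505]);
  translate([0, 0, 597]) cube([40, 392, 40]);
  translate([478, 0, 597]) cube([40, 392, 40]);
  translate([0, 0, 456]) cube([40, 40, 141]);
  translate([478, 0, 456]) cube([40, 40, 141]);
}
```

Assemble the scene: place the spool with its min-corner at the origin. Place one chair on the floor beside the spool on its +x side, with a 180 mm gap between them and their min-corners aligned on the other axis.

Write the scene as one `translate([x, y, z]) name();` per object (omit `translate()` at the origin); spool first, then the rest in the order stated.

spool();
translate([282, 0, 0]) chair();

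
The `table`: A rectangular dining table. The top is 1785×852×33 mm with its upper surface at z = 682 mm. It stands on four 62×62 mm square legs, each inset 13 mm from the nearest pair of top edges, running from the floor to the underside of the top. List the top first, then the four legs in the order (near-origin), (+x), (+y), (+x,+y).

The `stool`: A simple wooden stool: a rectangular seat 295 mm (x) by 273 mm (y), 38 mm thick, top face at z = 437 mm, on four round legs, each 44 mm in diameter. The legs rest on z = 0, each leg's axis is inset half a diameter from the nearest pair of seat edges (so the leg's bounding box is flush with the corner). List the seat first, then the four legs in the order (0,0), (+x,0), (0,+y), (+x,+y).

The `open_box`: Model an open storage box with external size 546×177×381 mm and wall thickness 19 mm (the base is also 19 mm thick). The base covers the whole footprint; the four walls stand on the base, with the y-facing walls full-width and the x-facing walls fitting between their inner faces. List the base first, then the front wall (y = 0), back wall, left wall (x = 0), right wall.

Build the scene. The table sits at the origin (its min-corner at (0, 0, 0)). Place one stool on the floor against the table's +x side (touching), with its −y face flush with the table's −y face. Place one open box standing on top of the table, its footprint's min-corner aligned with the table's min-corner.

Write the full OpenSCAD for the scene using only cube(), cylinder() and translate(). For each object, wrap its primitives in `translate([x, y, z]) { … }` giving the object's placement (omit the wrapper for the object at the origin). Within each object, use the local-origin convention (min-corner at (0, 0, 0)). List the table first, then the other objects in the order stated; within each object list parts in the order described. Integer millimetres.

translate([0, 0, 649]) cube([1785, 852, 33]);
translate([13, 13, 0]) cube([62, 62, 649]);
translate([1710, 13, 0]) cube([62, 62, 649]);
translate([13, 777, 0]) cube([62, 62, 649]);
translate([1710, 777, 0]) cube([62, 62, 649]);
translate([1785, 0, 0]) {
  translate([0, 0, 399]) cube([295, 273, 38]);
  translate([22, 22, 0]) cylinder(h = 399, r = 22);
  translate([273, 22, 0]) cylinder(h = 399, r = 22);
  translate([22, 251, 0]) cylinder(h = 399, r = 22);
  translate([273, 251, 0]) cylinder(h = 399, r = 22);
}
translate([0, 0, 682]) {
  cube([546, 177, 19]);
  translate([0, 0, 19]) cube([546, 19, 362]);
  translate([0, 158, 19]) cube([546, 19, 362]);
  translate([0, 19, 19]) cube([19, 139, 362]);
  translate([527, 19, 19]) cube([19, 139, 362]);
}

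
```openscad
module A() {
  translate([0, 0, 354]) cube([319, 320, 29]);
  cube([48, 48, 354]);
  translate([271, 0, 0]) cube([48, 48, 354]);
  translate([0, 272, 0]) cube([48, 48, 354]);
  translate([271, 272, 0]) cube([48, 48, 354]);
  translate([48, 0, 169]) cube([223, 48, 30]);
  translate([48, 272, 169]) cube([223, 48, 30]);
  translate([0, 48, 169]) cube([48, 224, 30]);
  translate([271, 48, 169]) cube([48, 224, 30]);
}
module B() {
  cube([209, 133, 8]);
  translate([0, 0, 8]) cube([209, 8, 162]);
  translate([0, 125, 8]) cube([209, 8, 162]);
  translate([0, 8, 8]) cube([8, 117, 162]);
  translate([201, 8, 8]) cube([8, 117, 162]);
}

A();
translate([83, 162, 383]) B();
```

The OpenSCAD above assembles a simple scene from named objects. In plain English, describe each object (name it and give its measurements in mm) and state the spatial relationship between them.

A is a four-legged stool. The seat is a 319×320×29 mm slab whose top surface is at z = 383 mm; four square legs, each 48×48 mm in cross-section, run from the floor (z = 0) to the underside of the seat, each flush with a corner of the seat. Four stretchers, 48 mm wide and 30 mm tall, connect adjacent legs with their undersides at z = 169 mm, each running between the inner faces of the legs it joins and aligned with the legs' outer faces on the other axis.

B is an open storage box with external size 209×133×170 mm and wall thickness 8 mm (the base is also 8 mm thick). The base covers the whole footprint; the four walls stand on the base, with the y-facing walls full-width and the x-facing walls fitting between their inner faces.

The open box is on top of the stool.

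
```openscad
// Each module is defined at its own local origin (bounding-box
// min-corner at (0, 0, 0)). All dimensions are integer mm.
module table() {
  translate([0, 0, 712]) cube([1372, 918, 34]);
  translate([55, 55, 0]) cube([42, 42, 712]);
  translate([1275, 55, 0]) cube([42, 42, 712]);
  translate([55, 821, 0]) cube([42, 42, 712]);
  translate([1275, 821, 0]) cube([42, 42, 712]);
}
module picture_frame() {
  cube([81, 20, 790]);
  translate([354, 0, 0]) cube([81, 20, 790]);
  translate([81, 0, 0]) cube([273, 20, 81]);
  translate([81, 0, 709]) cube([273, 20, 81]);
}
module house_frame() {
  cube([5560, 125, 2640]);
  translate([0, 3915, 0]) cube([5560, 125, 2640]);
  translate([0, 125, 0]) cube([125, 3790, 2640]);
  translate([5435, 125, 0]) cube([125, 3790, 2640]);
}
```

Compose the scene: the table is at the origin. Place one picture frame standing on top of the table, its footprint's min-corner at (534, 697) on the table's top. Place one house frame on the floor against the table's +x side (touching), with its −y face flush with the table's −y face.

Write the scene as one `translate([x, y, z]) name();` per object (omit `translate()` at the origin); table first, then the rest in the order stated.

table();
translate([534, 697, 746]) picture_frame();
translate([1372, 0, 0]) house_frame();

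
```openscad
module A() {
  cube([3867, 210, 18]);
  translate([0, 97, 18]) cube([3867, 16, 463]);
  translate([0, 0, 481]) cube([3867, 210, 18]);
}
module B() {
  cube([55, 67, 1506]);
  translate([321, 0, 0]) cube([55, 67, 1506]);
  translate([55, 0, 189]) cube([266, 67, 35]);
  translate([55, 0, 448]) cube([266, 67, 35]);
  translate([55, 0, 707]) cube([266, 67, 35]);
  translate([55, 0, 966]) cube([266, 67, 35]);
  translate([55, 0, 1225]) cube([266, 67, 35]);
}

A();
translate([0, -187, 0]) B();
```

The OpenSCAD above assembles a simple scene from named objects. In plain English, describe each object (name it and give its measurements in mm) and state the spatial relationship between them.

A is an I-beam lying along x, 3867 mm long. Overall section height 499 mm. Two flanges 210 mm wide (y) and 18 mm thick, one on the floor and one at the top; a web 16 mm thick runs between them, centred on the flange width.

B is a straight ladder. Two 55×67 mm vertical rails, 1506 mm tall, stand 376 mm apart (outside-to-outside) with their front faces coplanar on the −y side. 5 rungs, each 67 mm deep and 35 mm tall, span between the inner faces of the rails, front faces flush with the rails. The lowest rung's underside is at z = 189 mm and rungs are spaced 259 mm apart (underside to underside).

The ladder is on the floor beside the I-beam on its −y side.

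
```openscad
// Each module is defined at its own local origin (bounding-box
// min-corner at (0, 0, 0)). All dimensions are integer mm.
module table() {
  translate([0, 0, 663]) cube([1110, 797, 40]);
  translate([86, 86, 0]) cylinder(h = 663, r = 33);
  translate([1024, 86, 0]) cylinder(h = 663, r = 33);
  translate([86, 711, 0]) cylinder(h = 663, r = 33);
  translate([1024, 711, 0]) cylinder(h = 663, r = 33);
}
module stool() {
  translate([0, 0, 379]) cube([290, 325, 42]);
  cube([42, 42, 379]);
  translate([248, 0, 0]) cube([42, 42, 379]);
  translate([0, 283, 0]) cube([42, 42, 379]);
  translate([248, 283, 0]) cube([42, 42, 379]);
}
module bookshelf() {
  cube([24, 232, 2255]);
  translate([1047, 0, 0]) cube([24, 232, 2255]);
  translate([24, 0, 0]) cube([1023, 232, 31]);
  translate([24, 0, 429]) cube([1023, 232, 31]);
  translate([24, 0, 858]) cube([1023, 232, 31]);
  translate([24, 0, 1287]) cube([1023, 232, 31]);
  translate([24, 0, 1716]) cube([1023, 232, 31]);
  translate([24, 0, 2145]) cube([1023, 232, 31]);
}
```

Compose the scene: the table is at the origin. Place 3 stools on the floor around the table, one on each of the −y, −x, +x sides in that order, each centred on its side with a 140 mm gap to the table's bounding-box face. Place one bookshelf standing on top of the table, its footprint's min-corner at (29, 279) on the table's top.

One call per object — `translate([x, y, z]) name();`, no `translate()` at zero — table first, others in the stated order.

table();
translate([410, -465, 0]) stool();
translate([-430, 236, 0]) stool();
translate([1250, 236, 0]) stool();
translate([29, 279, 703]) bookshelf();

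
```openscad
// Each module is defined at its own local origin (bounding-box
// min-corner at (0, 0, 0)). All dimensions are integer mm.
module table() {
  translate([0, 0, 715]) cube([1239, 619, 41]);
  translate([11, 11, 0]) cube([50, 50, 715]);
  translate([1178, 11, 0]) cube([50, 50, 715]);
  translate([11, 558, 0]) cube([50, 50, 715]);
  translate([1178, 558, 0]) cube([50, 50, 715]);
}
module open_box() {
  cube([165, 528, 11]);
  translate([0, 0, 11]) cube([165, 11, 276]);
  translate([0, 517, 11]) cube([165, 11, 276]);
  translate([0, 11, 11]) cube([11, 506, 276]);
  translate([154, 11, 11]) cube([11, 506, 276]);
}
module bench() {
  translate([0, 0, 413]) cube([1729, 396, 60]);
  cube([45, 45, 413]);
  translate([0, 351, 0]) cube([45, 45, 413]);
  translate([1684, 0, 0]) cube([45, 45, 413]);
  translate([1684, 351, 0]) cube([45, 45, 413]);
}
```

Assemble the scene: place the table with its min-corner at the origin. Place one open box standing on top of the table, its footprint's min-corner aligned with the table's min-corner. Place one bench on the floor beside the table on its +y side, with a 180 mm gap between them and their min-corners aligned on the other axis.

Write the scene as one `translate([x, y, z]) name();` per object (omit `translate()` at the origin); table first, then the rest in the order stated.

table();
translate([0, 0, 756]) open_box();
translate([0, 799, 0]) bench();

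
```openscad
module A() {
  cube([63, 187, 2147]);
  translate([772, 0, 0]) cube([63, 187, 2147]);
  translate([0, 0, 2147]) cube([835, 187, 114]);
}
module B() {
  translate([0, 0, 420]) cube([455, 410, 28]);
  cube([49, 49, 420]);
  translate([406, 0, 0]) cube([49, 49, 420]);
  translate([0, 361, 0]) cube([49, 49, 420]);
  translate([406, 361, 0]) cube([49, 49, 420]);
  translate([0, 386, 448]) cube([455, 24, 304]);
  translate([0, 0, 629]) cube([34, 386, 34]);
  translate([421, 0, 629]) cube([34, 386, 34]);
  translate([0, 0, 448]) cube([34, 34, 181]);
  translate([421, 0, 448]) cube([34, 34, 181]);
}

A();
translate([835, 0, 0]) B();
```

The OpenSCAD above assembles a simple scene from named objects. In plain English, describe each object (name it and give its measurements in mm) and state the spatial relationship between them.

A is a door frame. The clear opening is 709 mm wide and 2147 mm high. Two 63 mm wide jambs, 187 mm deep, stand either side of the opening from the floor to the top of the opening. A 114 mm thick head sits across the top of both jambs, spanning the full outside width of the frame.

B is a chair. The seat is a 455×410×28 mm slab with its top at z = 448 mm, on four 49×49 mm corner legs (flush with the seat edges, standing on z = 0). A flat backrest 24 mm thick, 304 mm tall, spans the full seat width and rises from the seat top along its +y edge, rear face flush with the rear of the seat. Two armrests of 34×34 mm section run along each side from the seat's front edge to the front of the backrest, top faces 215 mm above the seat top and outer faces flush with the seat's x-edges; a 34×34 mm post under the front of each armrest stands on the seat at the front corner.

The chair is against the door frame's +x side, with their −y faces flush.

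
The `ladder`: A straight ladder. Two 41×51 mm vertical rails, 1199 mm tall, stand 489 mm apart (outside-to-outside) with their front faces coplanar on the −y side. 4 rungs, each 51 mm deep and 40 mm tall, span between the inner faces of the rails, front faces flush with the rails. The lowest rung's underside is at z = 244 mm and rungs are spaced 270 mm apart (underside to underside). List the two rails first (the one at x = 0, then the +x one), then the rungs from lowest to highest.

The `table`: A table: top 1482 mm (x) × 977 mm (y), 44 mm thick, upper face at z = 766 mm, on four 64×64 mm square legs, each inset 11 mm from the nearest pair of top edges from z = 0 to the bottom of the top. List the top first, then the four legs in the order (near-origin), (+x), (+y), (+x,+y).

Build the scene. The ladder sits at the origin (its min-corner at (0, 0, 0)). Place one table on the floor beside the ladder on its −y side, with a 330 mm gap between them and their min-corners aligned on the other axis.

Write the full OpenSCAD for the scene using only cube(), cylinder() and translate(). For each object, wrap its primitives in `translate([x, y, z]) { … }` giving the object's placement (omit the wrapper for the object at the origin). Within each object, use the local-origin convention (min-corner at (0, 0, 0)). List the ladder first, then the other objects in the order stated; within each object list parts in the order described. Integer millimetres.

cube([41, 51, 1199]);
translate([448, 0, 0]) cube([41, 51, 1199]);
translate([41, 0, 244]) cube([407, 51, 40]);
translate([41, 0, 514]) cube([407, 51, 40]);
translate([41, 0, 784]) cube([407, 51, 40]);
translate([41, 0, 1054]) cube([407, 51, 40]);
translate([0, -1307, 0]) {
  translate([0, 0, 722]) cube([1482, 977, 44]);
  translate([11, 11, 0]) cube([64, 64, 722]);
  translate([1407, 11, 0]) cube([64, 64, 722]);
  translate([11, 902, 0]) cube([64, 64, 722]);
  translate([1407, 902, 0]) cube([64, 64, 722]);
}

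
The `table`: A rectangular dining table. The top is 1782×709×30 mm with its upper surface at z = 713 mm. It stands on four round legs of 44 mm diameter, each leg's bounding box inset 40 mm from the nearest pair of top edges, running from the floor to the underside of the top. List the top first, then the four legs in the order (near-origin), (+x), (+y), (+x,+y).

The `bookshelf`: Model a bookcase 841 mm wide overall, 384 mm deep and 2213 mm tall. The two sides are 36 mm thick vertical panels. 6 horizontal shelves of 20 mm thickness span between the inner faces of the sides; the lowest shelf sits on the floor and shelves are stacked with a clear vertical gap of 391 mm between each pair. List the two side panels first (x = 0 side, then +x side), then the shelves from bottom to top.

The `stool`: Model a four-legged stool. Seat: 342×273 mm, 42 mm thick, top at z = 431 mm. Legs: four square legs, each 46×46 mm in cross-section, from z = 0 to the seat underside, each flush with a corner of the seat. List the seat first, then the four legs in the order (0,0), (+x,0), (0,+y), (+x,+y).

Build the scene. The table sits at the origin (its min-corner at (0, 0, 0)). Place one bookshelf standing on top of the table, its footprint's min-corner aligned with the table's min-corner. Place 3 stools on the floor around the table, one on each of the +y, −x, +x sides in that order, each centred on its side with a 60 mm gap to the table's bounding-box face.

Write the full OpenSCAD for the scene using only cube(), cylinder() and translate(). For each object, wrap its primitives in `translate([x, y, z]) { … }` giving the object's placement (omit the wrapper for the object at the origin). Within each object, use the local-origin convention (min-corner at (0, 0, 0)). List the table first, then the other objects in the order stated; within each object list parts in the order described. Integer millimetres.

translate([0, 0, 683]) cube([1782, 709, 30]);
translate([62, 62, 0]) cylinder(h = 683, r = 22);
translate([1720, 62, 0]) cylinder(h = 683, r = 22);
translate([62, 647, 0]) cylinder(h = 683, r = 22);
translate([1720, 647, 0]) cylinder(h = 683, r = 22);
translate([0, 0, 713]) {
  cube([36, 384, 2213]);
  translate([805, 0, 0]) cube([36, 384, 2213]);
  translate([36, 0, 0]) cube([769, 384, 20]);
  translate([36, 0, 411]) cube([769, 384, 20]);
  translate([36, 0, 822]) cube([769, 384, 20]);
  translate([36, 0, 1233]) cube([769, 384, 20]);
  translate([36, 0, 1644]) cube([769, 384, 20]);
  translate([36, 0, 2055]) cube([769, 384, 20]);
}
translate([720, 769, 0]) {
  translate([0, 0, 389]) cube([342, 273, 42]);
  cube([46, 46, 389]);
  translate([296, 0, 0]) cube([46, 46, 389]);
  translate([0, 227, 0]) cube([46, 46, 389]);
  translate([296, 227, 0]) cube([46, 46, 389]);
}
translate([-402, 218, 0]) {
  translate([0, 0, 389]) cube([342, 273, 42]);
  cube([46, 46, 389]);
  translate([296, 0, 0]) cube([46, 46, 389]);
  translate([0, 227, 0]) cube([46, 46, 389]);
  translate([296, 227, 0]) cube([46, 46, 389]);
}
translate([1842, 218, 0]) {
  translate([0, 0, 389]) cube([342, 273, 42]);
  cube([46, 46, 389]);
  translate([296, 0, 0]) cube([46, 46, 389]);
  translate([0, 227, 0]) cube([46, 46, 389]);
  translate([296, 227, 0]) cube([46, 46, 389]);
}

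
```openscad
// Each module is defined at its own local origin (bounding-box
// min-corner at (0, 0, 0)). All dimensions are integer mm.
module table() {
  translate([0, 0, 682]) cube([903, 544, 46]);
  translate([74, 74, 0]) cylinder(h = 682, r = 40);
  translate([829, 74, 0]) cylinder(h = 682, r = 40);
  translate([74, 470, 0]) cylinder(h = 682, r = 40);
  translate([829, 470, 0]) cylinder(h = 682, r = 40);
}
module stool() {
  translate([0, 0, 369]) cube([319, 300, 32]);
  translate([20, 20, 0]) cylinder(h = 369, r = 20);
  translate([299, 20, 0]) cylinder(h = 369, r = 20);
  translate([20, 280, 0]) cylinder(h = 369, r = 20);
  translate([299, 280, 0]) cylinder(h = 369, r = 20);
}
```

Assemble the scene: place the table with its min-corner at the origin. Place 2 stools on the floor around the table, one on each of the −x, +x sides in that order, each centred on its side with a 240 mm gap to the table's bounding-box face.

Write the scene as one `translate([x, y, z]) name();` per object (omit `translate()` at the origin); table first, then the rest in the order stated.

table();
translate([-559, 122, 0]) stool();
translate([1143, 122, 0]) stool();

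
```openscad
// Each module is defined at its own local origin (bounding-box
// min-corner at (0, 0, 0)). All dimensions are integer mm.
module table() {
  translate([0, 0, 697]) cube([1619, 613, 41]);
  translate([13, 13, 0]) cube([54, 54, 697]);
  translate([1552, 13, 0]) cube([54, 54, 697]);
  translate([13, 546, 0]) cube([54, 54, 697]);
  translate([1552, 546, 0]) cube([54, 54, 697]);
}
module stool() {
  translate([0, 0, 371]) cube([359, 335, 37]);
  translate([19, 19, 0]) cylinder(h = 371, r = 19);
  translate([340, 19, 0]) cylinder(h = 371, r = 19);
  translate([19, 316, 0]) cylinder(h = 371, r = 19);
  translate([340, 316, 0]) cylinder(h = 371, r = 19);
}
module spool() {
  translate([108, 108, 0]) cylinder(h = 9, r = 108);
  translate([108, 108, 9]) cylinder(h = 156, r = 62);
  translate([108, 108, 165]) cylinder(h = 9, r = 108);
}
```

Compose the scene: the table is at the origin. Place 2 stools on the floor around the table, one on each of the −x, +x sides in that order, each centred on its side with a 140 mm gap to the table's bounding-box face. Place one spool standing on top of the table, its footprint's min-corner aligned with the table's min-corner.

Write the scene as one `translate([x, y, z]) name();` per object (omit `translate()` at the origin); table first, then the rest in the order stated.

table();
translate([-499, 139, 0]) stool();
translate([1759, 139, 0]) stool();
translate([0, 0, 738]) spool();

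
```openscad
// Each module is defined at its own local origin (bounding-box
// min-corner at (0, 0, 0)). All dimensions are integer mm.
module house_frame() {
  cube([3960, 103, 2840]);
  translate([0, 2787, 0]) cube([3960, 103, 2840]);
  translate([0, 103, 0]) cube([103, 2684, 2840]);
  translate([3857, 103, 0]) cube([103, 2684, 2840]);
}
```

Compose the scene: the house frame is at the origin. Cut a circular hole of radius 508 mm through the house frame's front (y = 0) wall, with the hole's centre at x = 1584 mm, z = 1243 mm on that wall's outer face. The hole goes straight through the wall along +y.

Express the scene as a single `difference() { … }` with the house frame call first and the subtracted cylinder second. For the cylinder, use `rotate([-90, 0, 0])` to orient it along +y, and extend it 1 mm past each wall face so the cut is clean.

difference() {
  house_frame();
  translate([1584, -1, 1243]) rotate([-90, 0, 0]) cylinder(h = 105, r = 508);
}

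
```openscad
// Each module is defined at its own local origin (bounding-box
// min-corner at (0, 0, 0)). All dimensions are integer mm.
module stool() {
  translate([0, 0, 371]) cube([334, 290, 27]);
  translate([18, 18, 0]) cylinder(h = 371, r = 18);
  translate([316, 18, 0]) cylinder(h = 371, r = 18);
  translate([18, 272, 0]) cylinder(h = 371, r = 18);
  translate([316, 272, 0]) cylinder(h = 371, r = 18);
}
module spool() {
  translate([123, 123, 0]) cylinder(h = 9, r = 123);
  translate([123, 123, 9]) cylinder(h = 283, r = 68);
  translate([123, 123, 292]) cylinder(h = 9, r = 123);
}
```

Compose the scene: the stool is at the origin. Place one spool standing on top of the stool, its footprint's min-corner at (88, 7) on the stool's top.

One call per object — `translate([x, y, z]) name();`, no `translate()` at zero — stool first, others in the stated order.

stool();
translate([88, 7, 398]) spool();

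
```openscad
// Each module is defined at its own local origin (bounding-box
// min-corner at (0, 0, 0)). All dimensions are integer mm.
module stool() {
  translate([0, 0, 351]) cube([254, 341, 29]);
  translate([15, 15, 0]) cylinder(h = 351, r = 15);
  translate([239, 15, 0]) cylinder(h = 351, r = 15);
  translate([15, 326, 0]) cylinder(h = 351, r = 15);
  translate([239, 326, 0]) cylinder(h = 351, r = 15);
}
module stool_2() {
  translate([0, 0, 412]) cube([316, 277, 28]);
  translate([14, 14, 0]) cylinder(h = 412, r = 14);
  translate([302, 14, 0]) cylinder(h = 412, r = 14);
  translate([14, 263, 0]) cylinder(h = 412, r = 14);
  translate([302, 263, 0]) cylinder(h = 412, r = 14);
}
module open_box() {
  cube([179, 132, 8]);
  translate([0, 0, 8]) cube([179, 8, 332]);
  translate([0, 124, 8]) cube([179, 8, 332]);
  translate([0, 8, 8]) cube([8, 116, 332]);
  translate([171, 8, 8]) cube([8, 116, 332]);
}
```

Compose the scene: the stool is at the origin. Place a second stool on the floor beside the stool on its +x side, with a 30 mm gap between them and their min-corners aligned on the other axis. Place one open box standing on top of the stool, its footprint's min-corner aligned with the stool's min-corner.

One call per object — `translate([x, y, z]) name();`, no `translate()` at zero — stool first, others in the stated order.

stool();
translate([284, 0, 0]) stool_2();
translate([0, 0, 380]) open_box();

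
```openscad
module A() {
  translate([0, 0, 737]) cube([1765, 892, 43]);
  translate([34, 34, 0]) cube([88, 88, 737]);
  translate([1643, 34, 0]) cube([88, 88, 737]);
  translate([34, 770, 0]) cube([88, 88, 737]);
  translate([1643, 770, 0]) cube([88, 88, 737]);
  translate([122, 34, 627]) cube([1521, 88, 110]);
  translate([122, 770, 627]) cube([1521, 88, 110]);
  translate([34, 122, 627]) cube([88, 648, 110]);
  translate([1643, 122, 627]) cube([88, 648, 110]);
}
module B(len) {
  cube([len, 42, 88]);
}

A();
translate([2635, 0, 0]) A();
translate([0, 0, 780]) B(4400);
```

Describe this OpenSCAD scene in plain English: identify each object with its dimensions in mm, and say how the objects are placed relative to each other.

A is a table with a 1765×892 mm rectangular top, 43 mm thick, top surface at z = 780 mm, supported by four 88×88 mm square legs, each inset 34 mm from the nearest pair of top edges, running from the floor. Four apron rails, 88 mm thick and 110 mm tall, run between adjacent legs with their top edges flush with the underside of the top and their outer faces flush with the legs' outer faces.

B is a rectangular beam 4400 mm long (x), 42 mm deep (y), 88 mm thick (z).

The beam spans the tops of two tables placed 870 mm apart, resting at z = 780 mm.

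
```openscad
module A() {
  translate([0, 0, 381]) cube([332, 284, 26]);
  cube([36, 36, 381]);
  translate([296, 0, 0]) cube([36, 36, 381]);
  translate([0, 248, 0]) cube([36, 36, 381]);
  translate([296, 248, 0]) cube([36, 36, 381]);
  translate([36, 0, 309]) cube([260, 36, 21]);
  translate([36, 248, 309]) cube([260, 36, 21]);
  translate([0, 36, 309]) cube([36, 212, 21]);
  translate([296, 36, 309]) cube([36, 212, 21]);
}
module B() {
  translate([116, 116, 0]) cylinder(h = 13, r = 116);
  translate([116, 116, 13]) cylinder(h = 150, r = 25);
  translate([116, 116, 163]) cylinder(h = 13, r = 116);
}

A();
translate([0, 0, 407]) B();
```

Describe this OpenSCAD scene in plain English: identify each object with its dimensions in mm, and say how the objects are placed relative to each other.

A is a four-legged stool. The seat is 332×284 mm, 26 mm thick, top at z = 407 mm. It stands on four square legs, each 36×36 mm in cross-section, from z = 0 to the seat underside, each flush with a corner of the seat. Four stretchers, 36 mm wide and 21 mm tall, connect adjacent legs with their undersides at z = 309 mm, each running between the inner faces of the legs it joins and aligned with the legs' outer faces on the other axis.

B is a spool: two coaxial disc flanges of radius 116 mm and thickness 13 mm, joined by a core cylinder of radius 25 mm and height 150 mm. The lower flange rests on z = 0 and the three cylinders share a vertical axis.

The spool is on top of the stool.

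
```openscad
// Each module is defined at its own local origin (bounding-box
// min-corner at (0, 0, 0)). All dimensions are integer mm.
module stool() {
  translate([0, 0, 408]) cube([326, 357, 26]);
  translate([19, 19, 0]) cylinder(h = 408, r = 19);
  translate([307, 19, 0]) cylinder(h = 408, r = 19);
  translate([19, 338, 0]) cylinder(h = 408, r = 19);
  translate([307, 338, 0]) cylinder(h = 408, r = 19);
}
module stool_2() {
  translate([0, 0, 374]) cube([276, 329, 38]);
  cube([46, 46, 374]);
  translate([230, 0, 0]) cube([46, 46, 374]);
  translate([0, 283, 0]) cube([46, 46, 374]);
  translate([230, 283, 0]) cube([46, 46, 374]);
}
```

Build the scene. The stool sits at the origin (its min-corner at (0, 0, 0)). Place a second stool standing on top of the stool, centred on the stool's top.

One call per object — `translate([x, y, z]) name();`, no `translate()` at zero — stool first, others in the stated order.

stool();
translate([25, 14, 434]) stool_2();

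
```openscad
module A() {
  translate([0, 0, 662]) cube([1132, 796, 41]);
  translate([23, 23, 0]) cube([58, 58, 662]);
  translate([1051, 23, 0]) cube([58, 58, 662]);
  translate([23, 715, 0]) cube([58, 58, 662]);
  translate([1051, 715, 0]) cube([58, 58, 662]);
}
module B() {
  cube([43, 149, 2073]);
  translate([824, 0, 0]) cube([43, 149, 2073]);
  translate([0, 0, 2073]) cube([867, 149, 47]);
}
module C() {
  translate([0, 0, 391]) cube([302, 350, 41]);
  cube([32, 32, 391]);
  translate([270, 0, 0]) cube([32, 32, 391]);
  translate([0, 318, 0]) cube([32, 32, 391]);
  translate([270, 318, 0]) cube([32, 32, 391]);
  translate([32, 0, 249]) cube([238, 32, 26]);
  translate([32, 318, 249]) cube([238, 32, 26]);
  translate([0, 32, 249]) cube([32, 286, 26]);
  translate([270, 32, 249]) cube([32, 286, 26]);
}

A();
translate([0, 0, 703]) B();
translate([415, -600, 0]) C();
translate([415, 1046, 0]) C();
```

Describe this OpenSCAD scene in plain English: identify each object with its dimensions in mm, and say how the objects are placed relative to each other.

A is a table with a 1132×796 mm rectangular top, 41 mm thick, top surface at z = 703 mm, supported by four 58×58 mm square legs, each inset 23 mm from the nearest pair of top edges, running from the floor.

B is a door frame. The clear opening is 781 mm wide and 2073 mm high. Two 43 mm wide jambs, 149 mm deep, stand either side of the opening from the floor to the top of the opening. A 47 mm thick head sits across the top of both jambs, spanning the full outside width of the frame.

C is a four-legged stool. The seat is a 302×350×41 mm slab whose top surface is at z = 432 mm; four square legs, each 32×32 mm in cross-section, run from the floor (z = 0) to the underside of the seat, each flush with a corner of the seat. Four stretchers, 32 mm wide and 26 mm tall, connect adjacent legs with their undersides at z = 249 mm, each running between the inner faces of the legs it joins and aligned with the legs' outer faces on the other axis.

The door frame is on top of the table. Two stools sit around the table at the −y, +y sides.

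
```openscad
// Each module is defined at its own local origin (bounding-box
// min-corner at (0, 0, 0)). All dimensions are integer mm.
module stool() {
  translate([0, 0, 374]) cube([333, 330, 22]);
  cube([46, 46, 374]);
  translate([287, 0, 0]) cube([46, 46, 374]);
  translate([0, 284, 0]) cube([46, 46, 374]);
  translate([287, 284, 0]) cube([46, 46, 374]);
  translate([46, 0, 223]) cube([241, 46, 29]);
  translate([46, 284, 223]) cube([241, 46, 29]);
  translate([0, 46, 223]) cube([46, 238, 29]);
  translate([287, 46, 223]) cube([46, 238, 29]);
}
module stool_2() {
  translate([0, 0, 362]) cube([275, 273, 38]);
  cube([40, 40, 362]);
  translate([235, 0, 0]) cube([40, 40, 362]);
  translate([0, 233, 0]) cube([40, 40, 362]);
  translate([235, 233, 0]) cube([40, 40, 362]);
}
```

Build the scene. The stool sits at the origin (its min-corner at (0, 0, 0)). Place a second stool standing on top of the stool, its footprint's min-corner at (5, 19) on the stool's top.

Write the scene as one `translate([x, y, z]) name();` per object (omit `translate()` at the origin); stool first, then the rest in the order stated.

stool();
translate([5, 19, 396]) stool_2();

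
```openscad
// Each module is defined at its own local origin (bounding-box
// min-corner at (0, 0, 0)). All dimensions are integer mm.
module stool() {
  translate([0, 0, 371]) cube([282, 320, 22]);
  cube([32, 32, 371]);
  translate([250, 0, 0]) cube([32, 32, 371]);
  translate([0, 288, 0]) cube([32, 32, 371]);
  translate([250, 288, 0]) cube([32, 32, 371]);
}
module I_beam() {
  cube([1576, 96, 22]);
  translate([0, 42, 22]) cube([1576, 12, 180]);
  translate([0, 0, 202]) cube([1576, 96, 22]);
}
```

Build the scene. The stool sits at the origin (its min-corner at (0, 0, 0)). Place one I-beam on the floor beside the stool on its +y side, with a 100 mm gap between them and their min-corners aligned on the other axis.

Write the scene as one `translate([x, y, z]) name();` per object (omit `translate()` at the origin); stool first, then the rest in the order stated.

stool();
translate([0, 420, 0]) I_beam();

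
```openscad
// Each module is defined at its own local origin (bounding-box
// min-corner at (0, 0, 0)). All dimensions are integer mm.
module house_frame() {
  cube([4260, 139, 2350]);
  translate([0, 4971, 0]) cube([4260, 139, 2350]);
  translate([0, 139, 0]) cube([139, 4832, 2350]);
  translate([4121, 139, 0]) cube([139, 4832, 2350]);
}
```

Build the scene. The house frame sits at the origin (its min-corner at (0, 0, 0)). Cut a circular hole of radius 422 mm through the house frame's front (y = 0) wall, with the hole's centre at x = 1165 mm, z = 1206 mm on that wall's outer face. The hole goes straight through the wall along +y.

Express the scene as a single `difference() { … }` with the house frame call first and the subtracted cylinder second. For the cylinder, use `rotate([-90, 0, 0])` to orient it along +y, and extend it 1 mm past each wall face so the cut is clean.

difference() {
  house_frame();
  translate([1165, -1, 1206]) rotate([-90, 0, 0]) cylinder(h = 141, r = 422);
}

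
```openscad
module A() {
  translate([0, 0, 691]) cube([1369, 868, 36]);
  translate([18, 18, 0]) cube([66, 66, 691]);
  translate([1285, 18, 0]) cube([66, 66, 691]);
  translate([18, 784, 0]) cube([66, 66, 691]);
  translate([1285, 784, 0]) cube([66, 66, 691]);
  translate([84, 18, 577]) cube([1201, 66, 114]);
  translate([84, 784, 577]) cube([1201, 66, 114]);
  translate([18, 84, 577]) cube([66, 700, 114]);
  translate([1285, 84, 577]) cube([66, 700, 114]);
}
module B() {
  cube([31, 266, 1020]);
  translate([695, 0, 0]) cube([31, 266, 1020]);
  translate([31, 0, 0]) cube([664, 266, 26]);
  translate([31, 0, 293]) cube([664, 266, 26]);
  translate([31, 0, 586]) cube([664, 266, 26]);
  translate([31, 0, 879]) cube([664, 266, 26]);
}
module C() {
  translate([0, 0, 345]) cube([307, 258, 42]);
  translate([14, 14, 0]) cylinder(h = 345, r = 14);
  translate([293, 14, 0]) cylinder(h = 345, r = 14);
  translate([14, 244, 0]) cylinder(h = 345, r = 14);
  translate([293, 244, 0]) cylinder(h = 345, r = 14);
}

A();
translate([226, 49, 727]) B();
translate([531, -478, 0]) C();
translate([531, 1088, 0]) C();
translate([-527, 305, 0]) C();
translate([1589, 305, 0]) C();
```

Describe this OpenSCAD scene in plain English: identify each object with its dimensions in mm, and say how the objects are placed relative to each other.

A is a table: top 1369 mm (x) × 868 mm (y), 36 mm thick, upper face at z = 727 mm, on four 66×66 mm square legs, each inset 18 mm from the nearest pair of top edges, running from z = 0 to the bottom of the top. Four apron rails, 66 mm thick and 114 mm tall, run between adjacent legs with their top edges flush with the underside of the top and their outer faces flush with the legs' outer faces.

B is an open bookshelf. Two side panels, each 31 mm thick, 266 mm deep and 1020 mm tall, stand 726 mm apart (outside-to-outside). Between them sit 4 shelves, each 26 mm thick and 266 mm deep, spanning the full gap between the sides. The bottom shelf rests on the floor (its underside at z = 0) and the clear gap between one shelf's top and the next shelf's underside is 267 mm.

C is a four-legged stool. The seat is 307×258 mm, 42 mm thick, top at z = 387 mm. It stands on four round legs, each 28 mm in diameter, from z = 0 to the seat underside, each leg's axis is inset half a diameter from the nearest pair of seat edges (so the leg's bounding box is flush with the corner).

The bookshelf is on top of the table. Four stools sit around the table at the −y, +y, −x, +x sides.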